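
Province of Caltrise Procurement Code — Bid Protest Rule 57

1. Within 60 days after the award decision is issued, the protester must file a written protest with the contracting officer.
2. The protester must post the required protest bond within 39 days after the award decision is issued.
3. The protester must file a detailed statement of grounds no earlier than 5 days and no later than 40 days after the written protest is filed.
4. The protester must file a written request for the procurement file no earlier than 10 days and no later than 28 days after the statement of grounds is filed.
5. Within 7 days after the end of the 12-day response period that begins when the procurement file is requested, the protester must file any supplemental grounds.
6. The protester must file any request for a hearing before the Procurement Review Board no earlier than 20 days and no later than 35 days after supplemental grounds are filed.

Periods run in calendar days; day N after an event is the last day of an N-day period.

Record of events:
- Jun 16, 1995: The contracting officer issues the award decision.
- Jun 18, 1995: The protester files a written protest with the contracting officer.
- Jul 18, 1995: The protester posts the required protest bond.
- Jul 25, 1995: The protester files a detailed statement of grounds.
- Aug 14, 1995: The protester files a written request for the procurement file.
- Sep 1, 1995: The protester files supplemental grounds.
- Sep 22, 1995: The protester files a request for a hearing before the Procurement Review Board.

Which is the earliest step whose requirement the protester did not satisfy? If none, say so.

None — every step was satisfied

(1) due by Jun 16, 1995 + 60 days = Aug 15, 1995; Jun 18, 1995 is within that limit.
(2) due by Jun 16, 1995 + 39 days = Jul 25, 1995; done Jul 18, 1995 — timely.
(3) the permitted window runs from Jun 18, 1995 + 5 = Jun 23, 1995 to Jun 18, 1995 + 40 = Jul 28, 1995; done Jul 25, 1995 — within the window.
(4) the permitted window runs from Jul 25, 1995 + 10 = Aug 4, 1995 to Jul 25, 1995 + 28 = Aug 22, 1995; Aug 14, 1995 falls inside that range.
(5) due by Aug 26, 1995 + 7 days = Sep 2, 1995; completed Sep 1, 1995, before the deadline.
(6) the permitted window runs from Sep 1, 1995 + 20 = Sep 21, 1995 to Sep 1, 1995 + 35 = Oct 6, 1995; Sep 22, 1995 falls inside that range.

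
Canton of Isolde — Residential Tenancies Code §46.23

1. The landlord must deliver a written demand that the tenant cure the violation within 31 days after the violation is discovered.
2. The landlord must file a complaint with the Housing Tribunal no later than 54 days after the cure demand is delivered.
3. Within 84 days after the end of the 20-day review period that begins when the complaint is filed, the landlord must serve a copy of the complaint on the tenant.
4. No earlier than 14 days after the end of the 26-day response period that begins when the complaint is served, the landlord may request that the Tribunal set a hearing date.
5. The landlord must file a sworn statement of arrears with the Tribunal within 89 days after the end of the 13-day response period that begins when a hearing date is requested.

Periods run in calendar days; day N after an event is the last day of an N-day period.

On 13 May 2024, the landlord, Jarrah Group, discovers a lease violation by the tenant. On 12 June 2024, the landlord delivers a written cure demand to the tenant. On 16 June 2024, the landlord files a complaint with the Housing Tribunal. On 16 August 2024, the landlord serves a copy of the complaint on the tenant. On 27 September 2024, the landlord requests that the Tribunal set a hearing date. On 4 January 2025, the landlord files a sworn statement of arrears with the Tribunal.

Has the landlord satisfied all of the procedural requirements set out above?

Yes

(1) due by 13 May 2024 + 31 days = 13 June 2024; done 12 June 2024 — timely.
(2) due by 12 June 2024 + 54 days = 5 August 2024; done 16 June 2024 — timely.
(3) due by 6 July 2024 + 84 days = 28 September 2024; 16 August 2024 is within that limit.
(4) permitted from 11 September 2024 + 14 days = 25 September 2024 onward; done 27 September 2024, after the minimum wait.
(5) due by 10 October 2024 + 89 days = 7 January 2025; done 4 January 2025 — timely.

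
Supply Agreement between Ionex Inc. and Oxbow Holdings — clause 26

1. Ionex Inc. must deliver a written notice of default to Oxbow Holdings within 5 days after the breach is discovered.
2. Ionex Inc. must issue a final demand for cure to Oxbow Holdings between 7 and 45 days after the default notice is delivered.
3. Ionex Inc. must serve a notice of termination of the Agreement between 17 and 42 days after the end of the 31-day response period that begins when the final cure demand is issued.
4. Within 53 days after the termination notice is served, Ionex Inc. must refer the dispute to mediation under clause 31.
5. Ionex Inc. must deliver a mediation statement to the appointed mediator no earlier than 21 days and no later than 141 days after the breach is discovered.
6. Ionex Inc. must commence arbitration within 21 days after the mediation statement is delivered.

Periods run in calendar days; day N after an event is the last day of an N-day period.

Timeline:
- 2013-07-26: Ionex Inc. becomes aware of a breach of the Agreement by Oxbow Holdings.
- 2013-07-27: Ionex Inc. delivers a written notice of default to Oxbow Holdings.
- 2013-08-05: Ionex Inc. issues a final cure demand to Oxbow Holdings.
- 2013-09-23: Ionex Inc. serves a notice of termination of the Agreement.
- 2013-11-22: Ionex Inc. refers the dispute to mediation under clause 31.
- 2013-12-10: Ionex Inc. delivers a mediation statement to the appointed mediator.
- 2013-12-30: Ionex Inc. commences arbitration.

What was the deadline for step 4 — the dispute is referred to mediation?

Step 4 runs from 2013-09-23, when the termination notice is served. 53 days after 2013-09-23 is 2013-11-15.

2013-11-15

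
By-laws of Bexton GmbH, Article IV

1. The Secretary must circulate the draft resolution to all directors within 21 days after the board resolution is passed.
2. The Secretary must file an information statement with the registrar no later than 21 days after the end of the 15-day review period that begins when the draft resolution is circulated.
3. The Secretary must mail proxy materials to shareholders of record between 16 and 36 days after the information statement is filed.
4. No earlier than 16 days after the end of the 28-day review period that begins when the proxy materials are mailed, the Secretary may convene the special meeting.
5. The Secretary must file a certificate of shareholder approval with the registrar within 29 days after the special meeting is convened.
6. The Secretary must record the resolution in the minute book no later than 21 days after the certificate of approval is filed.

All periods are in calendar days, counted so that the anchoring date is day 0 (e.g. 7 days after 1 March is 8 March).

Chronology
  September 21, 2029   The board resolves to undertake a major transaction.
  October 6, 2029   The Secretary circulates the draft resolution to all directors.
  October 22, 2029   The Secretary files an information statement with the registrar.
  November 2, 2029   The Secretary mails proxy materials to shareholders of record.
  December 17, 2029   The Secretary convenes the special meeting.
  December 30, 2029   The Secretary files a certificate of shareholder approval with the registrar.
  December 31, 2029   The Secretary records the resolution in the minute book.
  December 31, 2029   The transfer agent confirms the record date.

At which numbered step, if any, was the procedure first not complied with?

Step 3

(1) due by September 21, 2029 + 21 days = October 12, 2029; done October 6, 2029 — timely.
(2) due by October 21, 2029 + 21 days = November 11, 2029; October 22, 2029 is within that limit.
(3) the permitted window runs from October 22, 2029 + 16 = November 7, 2029 to October 22, 2029 + 36 = November 27, 2029; done November 2, 2029 — 5 days before the window opened.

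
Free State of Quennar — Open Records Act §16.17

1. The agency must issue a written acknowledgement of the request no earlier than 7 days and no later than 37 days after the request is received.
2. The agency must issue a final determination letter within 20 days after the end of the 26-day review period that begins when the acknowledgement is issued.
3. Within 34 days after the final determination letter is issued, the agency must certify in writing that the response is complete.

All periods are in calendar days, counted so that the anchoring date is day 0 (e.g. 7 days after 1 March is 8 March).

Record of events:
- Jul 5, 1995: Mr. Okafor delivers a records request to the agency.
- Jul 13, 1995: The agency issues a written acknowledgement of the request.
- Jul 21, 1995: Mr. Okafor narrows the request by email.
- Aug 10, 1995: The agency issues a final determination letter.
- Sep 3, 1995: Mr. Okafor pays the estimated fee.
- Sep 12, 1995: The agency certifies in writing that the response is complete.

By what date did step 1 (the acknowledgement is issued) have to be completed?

Aug 11, 1995

Step 1 runs from Jul 5, 1995, when the request is received. The window is 7–37 days after Jul 5, 1995; it closes on Aug 11, 1995.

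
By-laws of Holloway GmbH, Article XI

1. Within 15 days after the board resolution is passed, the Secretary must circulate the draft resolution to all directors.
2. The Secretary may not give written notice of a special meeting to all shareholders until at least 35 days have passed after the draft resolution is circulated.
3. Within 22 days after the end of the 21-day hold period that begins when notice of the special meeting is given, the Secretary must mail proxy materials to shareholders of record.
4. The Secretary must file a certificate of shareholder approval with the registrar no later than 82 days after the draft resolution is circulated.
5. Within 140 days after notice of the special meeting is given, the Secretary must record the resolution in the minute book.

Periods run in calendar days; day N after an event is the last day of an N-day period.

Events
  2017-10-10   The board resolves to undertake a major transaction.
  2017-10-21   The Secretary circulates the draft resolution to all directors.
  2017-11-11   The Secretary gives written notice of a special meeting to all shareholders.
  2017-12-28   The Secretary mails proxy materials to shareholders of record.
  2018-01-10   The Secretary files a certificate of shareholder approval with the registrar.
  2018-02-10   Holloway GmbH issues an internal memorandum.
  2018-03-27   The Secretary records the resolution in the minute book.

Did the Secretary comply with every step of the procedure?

Step 1: 15 days after 2017-10-10 (when the board resolution is passed) is 2017-10-25; done 2017-10-21 — timely.
Step 2: the earliest permitted date is 35 days after 2017-10-21 (when the draft resolution is circulated), i.e. 2017-11-25; acted on 2017-11-11, 14 days prematurely.
The procedure was therefore not followed at step 2.

No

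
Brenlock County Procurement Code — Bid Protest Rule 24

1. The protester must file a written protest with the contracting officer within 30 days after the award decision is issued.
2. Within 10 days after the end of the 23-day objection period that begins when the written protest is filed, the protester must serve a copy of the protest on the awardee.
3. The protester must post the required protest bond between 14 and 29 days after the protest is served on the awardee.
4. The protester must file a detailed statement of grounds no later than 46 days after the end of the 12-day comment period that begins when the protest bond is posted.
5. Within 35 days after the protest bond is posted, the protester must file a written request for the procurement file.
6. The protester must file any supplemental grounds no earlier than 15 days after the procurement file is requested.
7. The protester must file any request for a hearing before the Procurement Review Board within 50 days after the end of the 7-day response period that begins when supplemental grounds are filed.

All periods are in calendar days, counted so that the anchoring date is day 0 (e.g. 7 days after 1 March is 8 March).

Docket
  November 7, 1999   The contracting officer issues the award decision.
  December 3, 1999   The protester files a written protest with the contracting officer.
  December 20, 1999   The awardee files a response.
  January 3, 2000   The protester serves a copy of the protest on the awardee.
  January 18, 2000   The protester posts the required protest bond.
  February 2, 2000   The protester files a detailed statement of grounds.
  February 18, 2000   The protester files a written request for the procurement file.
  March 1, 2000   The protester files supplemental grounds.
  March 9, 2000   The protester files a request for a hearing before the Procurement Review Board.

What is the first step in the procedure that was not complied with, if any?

(1) due by November 7, 1999 + 30 days = December 7, 1999; December 3, 1999 is within that limit.
(2) due by December 26, 1999 + 10 days = January 5, 2000; completed January 3, 2000, before the deadline.
(3) the permitted window runs from January 3, 2000 + 14 = January 17, 2000 to January 3, 2000 + 29 = February 1, 2000; done January 18, 2000, which is between those dates.
(4) due by January 30, 2000 + 46 days = March 16, 2000; done February 2, 2000 — timely.
(5) due by January 18, 2000 + 35 days = February 22, 2000; done February 18, 2000 — timely.
(6) permitted from February 18, 2000 + 15 days = March 4, 2000 onward; March 1, 2000 is 3 days before the earliest permitted date.
That is the first point of non-compliance.

Step 6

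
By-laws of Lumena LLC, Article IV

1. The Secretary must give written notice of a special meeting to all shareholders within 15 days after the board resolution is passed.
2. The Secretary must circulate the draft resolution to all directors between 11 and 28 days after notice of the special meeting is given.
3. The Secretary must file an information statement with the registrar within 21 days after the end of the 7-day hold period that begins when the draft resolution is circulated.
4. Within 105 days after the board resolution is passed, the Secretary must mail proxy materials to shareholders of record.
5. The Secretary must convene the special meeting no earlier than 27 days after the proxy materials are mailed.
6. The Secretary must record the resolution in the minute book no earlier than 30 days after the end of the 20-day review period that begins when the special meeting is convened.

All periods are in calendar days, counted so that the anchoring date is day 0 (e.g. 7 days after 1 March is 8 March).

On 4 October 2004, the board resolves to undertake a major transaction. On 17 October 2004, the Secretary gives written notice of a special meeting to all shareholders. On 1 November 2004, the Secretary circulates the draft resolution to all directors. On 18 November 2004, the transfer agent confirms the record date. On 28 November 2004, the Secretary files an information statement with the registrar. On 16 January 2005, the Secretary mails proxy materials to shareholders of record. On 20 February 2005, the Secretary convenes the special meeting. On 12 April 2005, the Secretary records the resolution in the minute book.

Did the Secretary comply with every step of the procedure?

Step 1 — counting 15 days from 4 October 2004 (when the board resolution is passed) gives a deadline of 19 October 2004; 17 October 2004 is within that limit.
Step 2 — 11 and 28 days from 17 October 2004 (when notice of the special meeting is given) are 28 October 2004 and 14 November 2004 respectively; done 1 November 2004 — within the window.
Step 3 — counting 21 days from 8 November 2004 (end of the 7-day hold period, which began when the draft resolution is circulated on 1 November 2004) gives a deadline of 29 November 2004; completed 28 November 2004, before the deadline.
Step 4 — counting 105 days from 4 October 2004 (when the board resolution is passed) gives a deadline of 17 January 2005; completed 16 January 2005, before the deadline.
Step 5 — must wait 27 days from 16 January 2005 (when the proxy materials are mailed), so not before 12 February 2005; done 20 February 2005, after the minimum wait.
Step 6 — must wait 30 days from 12 March 2005 (end of the 20-day review period, which began when the special meeting is convened on 20 February 2005), so not before 11 April 2005; 12 April 2005 is on or after that date.

Yes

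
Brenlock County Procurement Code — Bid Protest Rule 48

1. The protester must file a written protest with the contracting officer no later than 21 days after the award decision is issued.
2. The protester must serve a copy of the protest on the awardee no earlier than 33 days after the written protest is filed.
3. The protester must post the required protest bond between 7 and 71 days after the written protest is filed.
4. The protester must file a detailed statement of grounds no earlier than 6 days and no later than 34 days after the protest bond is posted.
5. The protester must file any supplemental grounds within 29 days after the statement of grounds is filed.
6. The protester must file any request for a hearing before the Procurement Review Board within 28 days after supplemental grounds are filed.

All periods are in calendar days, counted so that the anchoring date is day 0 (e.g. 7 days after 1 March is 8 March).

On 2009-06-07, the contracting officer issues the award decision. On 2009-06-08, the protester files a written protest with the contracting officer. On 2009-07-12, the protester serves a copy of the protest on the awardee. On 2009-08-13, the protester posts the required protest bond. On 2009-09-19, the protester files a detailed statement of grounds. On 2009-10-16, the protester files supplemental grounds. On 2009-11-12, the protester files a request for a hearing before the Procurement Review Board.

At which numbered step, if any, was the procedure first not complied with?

Step 1 — counting 21 days from 2009-06-07 (when the award decision is issued) gives a deadline of 2009-06-28; done 2009-06-08 — timely.
Step 2 — must wait 33 days from 2009-06-08 (when the written protest is filed), so not before 2009-07-11; done 2009-07-12, after the minimum wait.
Step 3 — 7 and 71 days from 2009-06-08 (when the written protest is filed) are 2009-06-15 and 2009-08-18 respectively; 2009-08-13 falls inside that range.
Step 4 — 6 and 34 days from 2009-08-13 (when the protest bond is posted) are 2009-08-19 and 2009-09-16 respectively; done 2009-09-19 — 3 days after the window closed.
That is the first point of non-compliance.

Step 4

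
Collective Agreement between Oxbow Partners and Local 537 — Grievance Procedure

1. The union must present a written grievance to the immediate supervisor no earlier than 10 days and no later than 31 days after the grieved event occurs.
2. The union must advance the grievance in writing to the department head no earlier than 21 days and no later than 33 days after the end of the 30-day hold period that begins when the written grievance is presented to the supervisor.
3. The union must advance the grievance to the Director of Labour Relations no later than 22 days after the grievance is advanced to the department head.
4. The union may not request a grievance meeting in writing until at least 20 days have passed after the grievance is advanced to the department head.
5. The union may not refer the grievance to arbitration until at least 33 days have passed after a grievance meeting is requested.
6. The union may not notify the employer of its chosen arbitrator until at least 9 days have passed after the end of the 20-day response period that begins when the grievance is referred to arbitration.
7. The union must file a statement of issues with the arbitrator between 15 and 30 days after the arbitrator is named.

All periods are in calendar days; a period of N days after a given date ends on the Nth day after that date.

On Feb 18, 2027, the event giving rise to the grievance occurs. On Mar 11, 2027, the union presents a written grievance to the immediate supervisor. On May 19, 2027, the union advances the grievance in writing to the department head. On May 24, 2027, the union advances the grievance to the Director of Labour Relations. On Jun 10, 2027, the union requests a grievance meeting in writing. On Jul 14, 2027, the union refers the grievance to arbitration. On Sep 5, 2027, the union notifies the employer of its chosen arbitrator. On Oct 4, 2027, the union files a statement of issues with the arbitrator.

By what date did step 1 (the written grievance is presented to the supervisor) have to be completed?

Mar 21, 2027

Step 1 runs from Feb 18, 2027, when the grieved event occurs. The window is 10–31 days after Feb 18, 2027; it closes on Mar 21, 2027.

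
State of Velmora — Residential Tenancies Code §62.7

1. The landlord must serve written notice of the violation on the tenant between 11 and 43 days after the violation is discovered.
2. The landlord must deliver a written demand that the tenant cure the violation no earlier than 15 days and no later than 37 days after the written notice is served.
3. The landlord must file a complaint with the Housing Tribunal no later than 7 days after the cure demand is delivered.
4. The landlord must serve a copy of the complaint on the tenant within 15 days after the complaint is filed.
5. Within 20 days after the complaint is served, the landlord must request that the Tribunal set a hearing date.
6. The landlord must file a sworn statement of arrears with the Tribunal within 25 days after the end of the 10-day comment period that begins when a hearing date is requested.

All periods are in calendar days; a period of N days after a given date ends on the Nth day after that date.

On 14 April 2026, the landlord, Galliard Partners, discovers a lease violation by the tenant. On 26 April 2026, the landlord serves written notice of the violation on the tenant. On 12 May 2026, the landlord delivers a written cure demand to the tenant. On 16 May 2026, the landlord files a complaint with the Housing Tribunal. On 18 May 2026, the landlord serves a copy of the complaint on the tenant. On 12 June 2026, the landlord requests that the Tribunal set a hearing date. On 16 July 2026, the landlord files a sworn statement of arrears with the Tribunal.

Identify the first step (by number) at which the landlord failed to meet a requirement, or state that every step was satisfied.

(1) the permitted window runs from 14 April 2026 + 11 = 25 April 2026 to 14 April 2026 + 43 = 27 May 2026; 26 April 2026 falls inside that range.
(2) the permitted window runs from 26 April 2026 + 15 = 11 May 2026 to 26 April 2026 + 37 = 2 June 2026; 12 May 2026 falls inside that range.
(3) due by 12 May 2026 + 7 days = 19 May 2026; 16 May 2026 is within that limit.
(4) due by 16 May 2026 + 15 days = 31 May 2026; done 18 May 2026 — timely.
(5) due by 18 May 2026 + 20 days = 7 June 2026; done 12 June 2026 — 5 days late.

Step 5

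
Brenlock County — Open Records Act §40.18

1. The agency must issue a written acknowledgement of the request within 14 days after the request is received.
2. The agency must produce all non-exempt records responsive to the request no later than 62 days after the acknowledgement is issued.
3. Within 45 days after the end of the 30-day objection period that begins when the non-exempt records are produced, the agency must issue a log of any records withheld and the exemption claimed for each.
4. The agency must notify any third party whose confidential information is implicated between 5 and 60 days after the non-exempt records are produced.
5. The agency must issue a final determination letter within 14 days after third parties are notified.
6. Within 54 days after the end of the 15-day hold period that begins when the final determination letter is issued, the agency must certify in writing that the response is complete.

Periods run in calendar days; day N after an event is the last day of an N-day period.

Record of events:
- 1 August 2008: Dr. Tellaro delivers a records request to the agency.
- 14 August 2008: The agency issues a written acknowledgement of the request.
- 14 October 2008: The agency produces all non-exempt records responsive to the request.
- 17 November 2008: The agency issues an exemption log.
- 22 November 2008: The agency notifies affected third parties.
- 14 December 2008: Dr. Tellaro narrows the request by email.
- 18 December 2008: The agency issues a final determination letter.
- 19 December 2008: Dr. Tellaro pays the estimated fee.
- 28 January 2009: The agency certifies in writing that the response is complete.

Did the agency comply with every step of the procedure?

No

Step 1: 14 days after 1 August 2008 (when the request is received) is 15 August 2008; completed 14 August 2008, before the deadline.
Step 2: 62 days after 14 August 2008 (when the acknowledgement is issued) is 15 October 2008; done 14 October 2008 — timely.
Step 3: 45 days after 13 November 2008 (end of the 30-day objection period, which began when the non-exempt records are produced on 14 October 2008) is 28 December 2008; 17 November 2008 is within that limit.
Step 4: the window is 5–60 days after 14 October 2008 (when the non-exempt records are produced), so 19 October 2008 through 13 December 2008; 22 November 2008 falls inside that range.
Step 5: 14 days after 22 November 2008 (when third parties are notified) is 6 December 2008; done 18 December 2008 — 12 days late.
That is the first point of non-compliance.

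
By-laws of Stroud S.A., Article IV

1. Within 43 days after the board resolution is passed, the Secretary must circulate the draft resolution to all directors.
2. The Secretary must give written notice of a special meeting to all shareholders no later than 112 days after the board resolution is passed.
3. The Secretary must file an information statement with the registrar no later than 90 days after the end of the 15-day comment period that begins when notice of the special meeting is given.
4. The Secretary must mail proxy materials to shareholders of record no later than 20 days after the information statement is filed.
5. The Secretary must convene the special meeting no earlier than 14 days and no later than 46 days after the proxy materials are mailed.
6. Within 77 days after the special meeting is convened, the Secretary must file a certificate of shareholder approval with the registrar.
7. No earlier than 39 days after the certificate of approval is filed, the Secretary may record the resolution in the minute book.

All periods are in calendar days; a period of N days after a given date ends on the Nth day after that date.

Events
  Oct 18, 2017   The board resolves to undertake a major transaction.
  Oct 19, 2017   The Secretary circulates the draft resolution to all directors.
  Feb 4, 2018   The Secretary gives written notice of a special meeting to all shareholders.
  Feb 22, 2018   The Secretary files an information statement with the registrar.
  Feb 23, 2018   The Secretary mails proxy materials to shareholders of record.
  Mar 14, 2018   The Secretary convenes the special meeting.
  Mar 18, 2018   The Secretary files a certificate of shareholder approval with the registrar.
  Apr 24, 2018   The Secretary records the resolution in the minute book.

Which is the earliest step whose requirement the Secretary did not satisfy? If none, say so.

Step 7

Step 1 — counting 43 days from Oct 18, 2017 (when the board resolution is passed) gives a deadline of Nov 30, 2017; completed Oct 19, 2017, before the deadline.
Step 2 — counting 112 days from Oct 18, 2017 (when the board resolution is passed) gives a deadline of Feb 7, 2018; Feb 4, 2018 is within that limit.
Step 3 — counting 90 days from Feb 19, 2018 (end of the 15-day comment period, which began when notice of the special meeting is given on Feb 4, 2018) gives a deadline of May 20, 2018; done Feb 22, 2018 — timely.
Step 4 — counting 20 days from Feb 22, 2018 (when the information statement is filed) gives a deadline of Mar 14, 2018; completed Feb 23, 2018, before the deadline.
Step 5 — 14 and 46 days from Feb 23, 2018 (when the proxy materials are mailed) are Mar 9, 2018 and Apr 10, 2018 respectively; done Mar 14, 2018 — within the window.
Step 6 — counting 77 days from Mar 14, 2018 (when the special meeting is convened) gives a deadline of May 30, 2018; completed Mar 18, 2018, before the deadline.
Step 7 — must wait 39 days from Mar 18, 2018 (when the certificate of approval is filed), so not before Apr 26, 2018; acted on Apr 24, 2018, 2 days prematurely.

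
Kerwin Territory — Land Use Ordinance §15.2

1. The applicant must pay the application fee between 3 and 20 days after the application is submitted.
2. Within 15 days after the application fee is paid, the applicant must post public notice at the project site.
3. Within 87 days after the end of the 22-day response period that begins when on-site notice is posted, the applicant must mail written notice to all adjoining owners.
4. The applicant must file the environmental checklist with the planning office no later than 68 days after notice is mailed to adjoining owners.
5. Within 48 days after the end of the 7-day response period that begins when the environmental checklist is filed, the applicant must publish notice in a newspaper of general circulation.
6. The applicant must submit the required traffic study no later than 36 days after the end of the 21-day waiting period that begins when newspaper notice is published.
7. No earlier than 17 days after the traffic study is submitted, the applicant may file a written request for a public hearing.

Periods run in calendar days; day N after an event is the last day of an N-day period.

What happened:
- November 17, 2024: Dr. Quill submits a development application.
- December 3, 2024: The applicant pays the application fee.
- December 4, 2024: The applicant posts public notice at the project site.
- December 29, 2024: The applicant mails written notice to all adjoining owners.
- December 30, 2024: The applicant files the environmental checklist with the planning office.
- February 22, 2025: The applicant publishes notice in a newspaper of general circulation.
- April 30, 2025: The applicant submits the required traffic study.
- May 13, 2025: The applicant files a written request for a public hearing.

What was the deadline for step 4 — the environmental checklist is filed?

March 7, 2025

Step 4 runs from December 29, 2024, when notice is mailed to adjoining owners. 68 days after December 29, 2024 is March 7, 2025.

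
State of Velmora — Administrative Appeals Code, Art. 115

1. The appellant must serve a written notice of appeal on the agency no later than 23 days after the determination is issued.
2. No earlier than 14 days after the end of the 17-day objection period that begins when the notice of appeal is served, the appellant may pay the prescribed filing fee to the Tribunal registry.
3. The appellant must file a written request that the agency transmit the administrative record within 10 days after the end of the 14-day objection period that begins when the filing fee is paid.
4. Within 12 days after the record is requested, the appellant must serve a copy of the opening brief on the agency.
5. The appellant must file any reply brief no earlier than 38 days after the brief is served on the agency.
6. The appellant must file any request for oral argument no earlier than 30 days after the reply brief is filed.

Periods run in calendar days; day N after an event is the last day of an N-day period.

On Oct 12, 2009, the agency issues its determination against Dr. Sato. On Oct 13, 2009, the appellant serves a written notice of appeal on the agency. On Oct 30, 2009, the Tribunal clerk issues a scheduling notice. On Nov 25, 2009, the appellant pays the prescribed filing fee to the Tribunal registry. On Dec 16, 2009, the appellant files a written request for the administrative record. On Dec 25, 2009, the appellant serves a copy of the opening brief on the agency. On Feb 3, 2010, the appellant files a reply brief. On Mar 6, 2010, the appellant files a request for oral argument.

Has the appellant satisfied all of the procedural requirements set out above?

Step 1: 23 days after Oct 12, 2009 (when the determination is issued) is Nov 4, 2009; done Oct 13, 2009 — timely.
Step 2: the earliest permitted date is 14 days after Oct 30, 2009 (end of the 17-day objection period, which began when the notice of appeal is served on Oct 13, 2009), i.e. Nov 13, 2009; Nov 25, 2009 is on or after that date.
Step 3: 10 days after Dec 9, 2009 (end of the 14-day objection period, which began when the filing fee is paid on Nov 25, 2009) is Dec 19, 2009; done Dec 16, 2009 — timely.
Step 4: 12 days after Dec 16, 2009 (when the record is requested) is Dec 28, 2009; done Dec 25, 2009 — timely.
Step 5: the earliest permitted date is 38 days after Dec 25, 2009 (when the brief is served on the agency), i.e. Feb 1, 2010; done Feb 3, 2010 — permitted.
Step 6: the earliest permitted date is 30 days after Feb 3, 2010 (when the reply brief is filed), i.e. Mar 5, 2010; done Mar 6, 2010 — permitted.

Yes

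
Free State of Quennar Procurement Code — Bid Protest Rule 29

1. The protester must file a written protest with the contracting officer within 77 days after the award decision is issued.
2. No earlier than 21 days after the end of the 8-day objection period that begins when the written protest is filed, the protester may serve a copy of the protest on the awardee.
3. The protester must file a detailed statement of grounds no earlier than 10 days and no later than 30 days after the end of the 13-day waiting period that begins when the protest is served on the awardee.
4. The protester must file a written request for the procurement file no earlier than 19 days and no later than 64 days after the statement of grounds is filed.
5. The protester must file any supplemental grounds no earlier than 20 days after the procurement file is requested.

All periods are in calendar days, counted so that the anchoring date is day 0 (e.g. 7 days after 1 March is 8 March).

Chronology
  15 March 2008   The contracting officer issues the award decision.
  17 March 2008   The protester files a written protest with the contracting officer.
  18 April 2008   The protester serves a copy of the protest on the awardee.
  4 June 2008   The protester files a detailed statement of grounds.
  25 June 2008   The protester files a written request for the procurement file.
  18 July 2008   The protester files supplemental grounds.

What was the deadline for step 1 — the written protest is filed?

Step 1 runs from 15 March 2008, when the award decision is issued. 77 days after 15 March 2008 is 31 May 2008.

31 May 2008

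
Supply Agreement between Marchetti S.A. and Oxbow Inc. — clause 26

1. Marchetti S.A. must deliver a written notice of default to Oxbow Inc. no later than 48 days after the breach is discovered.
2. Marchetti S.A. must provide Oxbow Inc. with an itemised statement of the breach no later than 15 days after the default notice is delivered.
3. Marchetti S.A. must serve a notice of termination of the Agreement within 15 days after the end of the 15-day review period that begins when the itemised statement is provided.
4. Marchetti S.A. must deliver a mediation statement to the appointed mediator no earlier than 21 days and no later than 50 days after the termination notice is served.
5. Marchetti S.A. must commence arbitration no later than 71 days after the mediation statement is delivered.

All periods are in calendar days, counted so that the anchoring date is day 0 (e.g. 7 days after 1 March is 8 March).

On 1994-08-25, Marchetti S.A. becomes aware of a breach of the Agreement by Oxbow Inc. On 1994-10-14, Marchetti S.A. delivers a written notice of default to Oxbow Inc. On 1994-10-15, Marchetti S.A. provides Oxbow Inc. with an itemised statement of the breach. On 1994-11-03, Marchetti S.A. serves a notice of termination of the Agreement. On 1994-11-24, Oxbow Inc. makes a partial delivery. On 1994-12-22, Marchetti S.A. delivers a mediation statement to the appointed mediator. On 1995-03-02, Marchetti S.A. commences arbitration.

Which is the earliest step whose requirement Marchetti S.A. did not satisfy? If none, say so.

Step 1

(1) due by 1994-08-25 + 48 days = 1994-10-12; 1994-10-14 misses that deadline by 2 days.
No need to go further; step 1 was not satisfied.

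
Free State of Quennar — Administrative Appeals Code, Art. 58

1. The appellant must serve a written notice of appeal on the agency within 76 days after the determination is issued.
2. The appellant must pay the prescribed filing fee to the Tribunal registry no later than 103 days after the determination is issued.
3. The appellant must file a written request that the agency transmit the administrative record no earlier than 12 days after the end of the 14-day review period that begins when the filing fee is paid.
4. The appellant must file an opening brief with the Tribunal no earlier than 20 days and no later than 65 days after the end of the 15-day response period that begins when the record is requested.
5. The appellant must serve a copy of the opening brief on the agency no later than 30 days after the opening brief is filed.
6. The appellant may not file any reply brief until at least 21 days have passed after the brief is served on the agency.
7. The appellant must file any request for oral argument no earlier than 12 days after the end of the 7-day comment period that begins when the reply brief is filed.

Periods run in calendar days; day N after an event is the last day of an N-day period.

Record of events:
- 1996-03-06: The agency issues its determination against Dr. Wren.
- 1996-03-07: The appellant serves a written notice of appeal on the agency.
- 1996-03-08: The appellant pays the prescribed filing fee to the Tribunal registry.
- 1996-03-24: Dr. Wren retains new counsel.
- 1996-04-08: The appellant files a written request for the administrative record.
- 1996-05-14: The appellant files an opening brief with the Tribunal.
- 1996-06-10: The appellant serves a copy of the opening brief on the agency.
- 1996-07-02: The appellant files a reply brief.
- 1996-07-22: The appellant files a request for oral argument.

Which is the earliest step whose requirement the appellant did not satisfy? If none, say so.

Step 1: 76 days after 1996-03-06 (when the determination is issued) is 1996-05-21; completed 1996-03-07, before the deadline.
Step 2: 103 days after 1996-03-06 (when the determination is issued) is 1996-06-17; 1996-03-08 is within that limit.
Step 3: the earliest permitted date is 12 days after 1996-03-22 (end of the 14-day review period, which began when the filing fee is paid on 1996-03-08), i.e. 1996-04-03; done 1996-04-08, after the minimum wait.
Step 4: the window is 20–65 days after 1996-04-23 (end of the 15-day response period, which began when the record is requested on 1996-04-08), so 1996-05-13 through 1996-06-27; done 1996-05-14 — within the window.
Step 5: 30 days after 1996-05-14 (when the opening brief is filed) is 1996-06-13; 1996-06-10 is within that limit.
Step 6: the earliest permitted date is 21 days after 1996-06-10 (when the brief is served on the agency), i.e. 1996-07-01; done 1996-07-02 — permitted.
Step 7: the earliest permitted date is 12 days after 1996-07-09 (end of the 7-day comment period, which began when the reply brief is filed on 1996-07-02), i.e. 1996-07-21; done 1996-07-22, after the minimum wait.

None — every step was satisfied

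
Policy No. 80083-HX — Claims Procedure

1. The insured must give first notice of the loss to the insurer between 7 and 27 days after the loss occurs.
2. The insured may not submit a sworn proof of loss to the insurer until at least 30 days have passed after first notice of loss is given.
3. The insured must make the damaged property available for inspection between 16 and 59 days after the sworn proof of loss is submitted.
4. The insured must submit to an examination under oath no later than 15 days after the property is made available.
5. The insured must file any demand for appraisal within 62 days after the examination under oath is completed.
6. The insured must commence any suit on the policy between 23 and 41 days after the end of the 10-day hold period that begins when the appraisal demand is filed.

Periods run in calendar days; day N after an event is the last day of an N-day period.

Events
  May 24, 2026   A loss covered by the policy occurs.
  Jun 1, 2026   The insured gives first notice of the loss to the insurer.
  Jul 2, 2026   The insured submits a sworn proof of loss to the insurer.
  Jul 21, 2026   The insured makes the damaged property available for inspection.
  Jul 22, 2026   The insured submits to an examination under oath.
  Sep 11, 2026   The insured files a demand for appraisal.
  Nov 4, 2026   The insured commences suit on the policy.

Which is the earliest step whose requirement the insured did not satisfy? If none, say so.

Step 6

(1) the permitted window runs from May 24, 2026 + 7 = May 31, 2026 to May 24, 2026 + 27 = Jun 20, 2026; done Jun 1, 2026 — within the window.
(2) permitted from Jun 1, 2026 + 30 days = Jul 1, 2026 onward; Jul 2, 2026 is on or after that date.
(3) the permitted window runs from Jul 2, 2026 + 16 = Jul 18, 2026 to Jul 2, 2026 + 59 = Aug 30, 2026; Jul 21, 2026 falls inside that range.
(4) due by Jul 21, 2026 + 15 days = Aug 5, 2026; completed Jul 22, 2026, before the deadline.
(5) due by Jul 22, 2026 + 62 days = Sep 22, 2026; Sep 11, 2026 is within that limit.
(6) the permitted window runs from Sep 21, 2026 + 23 = Oct 14, 2026 to Sep 21, 2026 + 41 = Nov 1, 2026; done Nov 4, 2026 — 3 days after the window closed.
The procedure was therefore not followed at step 6.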